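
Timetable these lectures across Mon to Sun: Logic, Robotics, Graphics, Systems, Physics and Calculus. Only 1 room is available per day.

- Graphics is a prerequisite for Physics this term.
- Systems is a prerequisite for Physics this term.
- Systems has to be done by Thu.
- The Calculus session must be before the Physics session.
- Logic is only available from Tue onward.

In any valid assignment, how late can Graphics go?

Downstream work caps Graphics at Sat.
Graphics at Sat is achievable: Logic=Tue; Physics=Sun; Robotics=Thu; Calculus=Wed; Systems=Mon; Graphics=Sat.

Sat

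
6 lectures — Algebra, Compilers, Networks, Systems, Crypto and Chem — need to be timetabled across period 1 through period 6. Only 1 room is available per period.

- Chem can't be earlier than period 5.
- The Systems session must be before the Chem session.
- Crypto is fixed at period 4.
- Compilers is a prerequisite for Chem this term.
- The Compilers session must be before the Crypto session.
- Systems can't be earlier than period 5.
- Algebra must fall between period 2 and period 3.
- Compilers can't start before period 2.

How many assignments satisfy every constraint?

Enumerating: Chem=period 6, Networks=period 1, Systems=period 5, Crypto=period 4, Algebra=period 2, Compilers=period 3 | Systems=period 5, Algebra=period 3, Compilers=period 2, Networks=period 1, Crypto=period 4, Chem=period 6.

2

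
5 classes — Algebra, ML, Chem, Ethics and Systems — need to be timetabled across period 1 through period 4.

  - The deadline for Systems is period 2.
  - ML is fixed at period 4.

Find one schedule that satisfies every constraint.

Ethics=period 1; ML=period 4; Chem=period 1; Algebra=period 1; Systems=period 1

Checking: ML=period 4 in [period 4,period 4]; Systems=period 1 in [period 1,period 2].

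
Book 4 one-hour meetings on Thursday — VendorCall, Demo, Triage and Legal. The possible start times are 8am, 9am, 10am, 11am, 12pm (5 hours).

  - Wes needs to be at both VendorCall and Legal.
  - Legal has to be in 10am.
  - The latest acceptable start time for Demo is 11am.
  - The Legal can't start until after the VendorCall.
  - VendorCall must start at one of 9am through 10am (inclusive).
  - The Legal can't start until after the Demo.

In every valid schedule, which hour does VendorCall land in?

9am

VendorCall's window is 9am–10am.
Legal is fixed at 10am, and VendorCall can't share a hour with Legal.
So VendorCall must be 9am.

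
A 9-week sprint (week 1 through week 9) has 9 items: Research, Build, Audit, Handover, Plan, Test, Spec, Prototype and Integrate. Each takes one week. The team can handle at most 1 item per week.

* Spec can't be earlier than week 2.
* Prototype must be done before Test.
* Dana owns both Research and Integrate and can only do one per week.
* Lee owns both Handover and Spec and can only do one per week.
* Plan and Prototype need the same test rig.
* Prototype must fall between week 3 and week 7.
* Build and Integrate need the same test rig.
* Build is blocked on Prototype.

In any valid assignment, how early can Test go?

week 4

Precedence pushes Test to at least week 4.
Test at week 4 is achievable: Plan in week 8, Handover in week 7, Test in week 4, Integrate in week 9, Build in week 5, Prototype in week 3, Audit in week 6, Spec in week 2, Research in week 1.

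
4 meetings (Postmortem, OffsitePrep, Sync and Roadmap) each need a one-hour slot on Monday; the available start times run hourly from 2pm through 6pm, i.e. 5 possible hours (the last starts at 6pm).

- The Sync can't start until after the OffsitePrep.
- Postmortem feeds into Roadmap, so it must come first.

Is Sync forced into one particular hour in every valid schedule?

No

Sync can be 3pm (e.g. Roadmap -> 3pm; OffsitePrep -> 2pm; Postmortem -> 2pm; Sync -> 3pm) or 4pm (e.g. Postmortem=2pm, Sync=4pm, OffsitePrep=2pm, Roadmap=3pm).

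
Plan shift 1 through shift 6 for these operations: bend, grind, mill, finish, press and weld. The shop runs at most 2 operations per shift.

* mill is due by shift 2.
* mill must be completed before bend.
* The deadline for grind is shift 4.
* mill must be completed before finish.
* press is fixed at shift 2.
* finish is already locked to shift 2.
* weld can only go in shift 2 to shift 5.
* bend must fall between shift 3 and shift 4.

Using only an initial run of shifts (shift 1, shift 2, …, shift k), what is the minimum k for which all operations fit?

The precedence chain requires at least 2 distinct shifts.
With at most 2 per shift and 6 operations, at least 3 shifts are needed.
bend can't be placed before shift 3, so the schedule must run through at least shift 3.
3 works (last occupied shift: shift 3): for example bend -> shift 3, weld -> shift 3, press -> shift 2, mill -> shift 1, finish -> shift 2, grind -> shift 1.

3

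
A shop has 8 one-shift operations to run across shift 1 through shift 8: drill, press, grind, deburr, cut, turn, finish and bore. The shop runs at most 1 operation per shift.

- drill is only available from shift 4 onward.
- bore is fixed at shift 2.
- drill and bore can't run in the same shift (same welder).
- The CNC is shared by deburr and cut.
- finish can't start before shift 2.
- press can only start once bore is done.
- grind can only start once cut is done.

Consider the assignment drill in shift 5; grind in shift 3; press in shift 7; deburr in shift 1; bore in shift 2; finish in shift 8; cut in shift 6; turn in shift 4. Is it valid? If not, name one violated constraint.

drill and bore can't run in the same shift (same welder) — holds.
The CNC is shared by deburr and cut — holds.
press can only start once bore is done — holds.
bore is fixed at shift 2 — holds.
finish can't start before shift 2 — holds.
The shop runs at most 1 operation per shift — holds.
grind can only start once cut is done — violated.
drill is only available from shift 4 onward — holds.

Invalid. grind can only start once cut is done.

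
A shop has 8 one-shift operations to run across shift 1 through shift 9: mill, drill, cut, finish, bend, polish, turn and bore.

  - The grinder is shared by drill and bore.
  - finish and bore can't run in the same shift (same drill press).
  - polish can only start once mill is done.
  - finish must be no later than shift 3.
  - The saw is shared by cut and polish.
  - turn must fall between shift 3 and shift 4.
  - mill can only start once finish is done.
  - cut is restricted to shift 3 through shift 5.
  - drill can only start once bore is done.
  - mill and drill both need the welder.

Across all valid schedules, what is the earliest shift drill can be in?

shift 2

Precedence pushes drill to at least shift 2.
drill at shift 2 is achievable: bend in shift 1, drill in shift 2, finish in shift 2, bore in shift 1, mill in shift 3, turn in shift 3, cut in shift 3, polish in shift 4.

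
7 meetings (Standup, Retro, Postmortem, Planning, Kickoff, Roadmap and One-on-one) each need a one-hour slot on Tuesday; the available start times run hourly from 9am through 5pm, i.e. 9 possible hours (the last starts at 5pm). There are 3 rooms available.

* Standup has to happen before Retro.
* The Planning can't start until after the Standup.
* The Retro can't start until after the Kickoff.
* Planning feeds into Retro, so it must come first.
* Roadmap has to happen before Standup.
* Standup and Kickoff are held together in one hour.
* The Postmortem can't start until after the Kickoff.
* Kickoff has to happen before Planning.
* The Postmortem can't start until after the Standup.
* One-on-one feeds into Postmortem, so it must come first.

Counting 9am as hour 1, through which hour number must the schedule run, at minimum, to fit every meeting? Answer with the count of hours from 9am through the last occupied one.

The precedence chain requires at least 4 distinct hours.
With at most 3 per hour and 7 meetings, at least 3 hours are needed.
4 works (last occupied hour: 12pm): for example Standup in 10am, Postmortem in 11am, Planning in 11am, Kickoff in 10am, One-on-one in 9am, Roadmap in 9am, Retro in 12pm.

4 hours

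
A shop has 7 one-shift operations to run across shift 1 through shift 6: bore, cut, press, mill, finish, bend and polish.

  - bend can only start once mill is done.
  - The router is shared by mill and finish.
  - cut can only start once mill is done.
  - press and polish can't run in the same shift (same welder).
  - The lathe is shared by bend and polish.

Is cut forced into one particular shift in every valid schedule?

cut can be shift 2 (e.g. mill in shift 1; cut in shift 2; bend in shift 2; polish in shift 3; press in shift 1; bore in shift 1; finish in shift 2) or shift 3 (e.g. press=shift 1, mill=shift 1, cut=shift 3, bore=shift 1, bend=shift 2, polish=shift 3, finish=shift 2).

No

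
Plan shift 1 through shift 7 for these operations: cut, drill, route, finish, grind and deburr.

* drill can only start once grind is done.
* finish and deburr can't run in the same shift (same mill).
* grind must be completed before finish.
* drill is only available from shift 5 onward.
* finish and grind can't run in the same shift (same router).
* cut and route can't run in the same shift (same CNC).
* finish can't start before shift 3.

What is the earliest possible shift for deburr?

shift 1

deburr at shift 1 is achievable: cut in shift 1; drill in shift 5; deburr in shift 1; route in shift 2; finish in shift 3; grind in shift 1.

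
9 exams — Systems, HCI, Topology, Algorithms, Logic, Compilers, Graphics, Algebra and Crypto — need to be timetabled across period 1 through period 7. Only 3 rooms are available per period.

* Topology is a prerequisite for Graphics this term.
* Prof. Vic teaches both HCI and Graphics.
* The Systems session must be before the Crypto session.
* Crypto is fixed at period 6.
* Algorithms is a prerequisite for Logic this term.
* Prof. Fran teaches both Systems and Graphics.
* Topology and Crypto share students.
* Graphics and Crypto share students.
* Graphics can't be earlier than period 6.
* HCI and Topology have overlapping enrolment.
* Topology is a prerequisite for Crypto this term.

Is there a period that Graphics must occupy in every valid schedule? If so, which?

period 7

Graphics's window is period 6–period 7.
Crypto is fixed at period 6, and Graphics can't share a period with Crypto.
So Graphics must be period 7.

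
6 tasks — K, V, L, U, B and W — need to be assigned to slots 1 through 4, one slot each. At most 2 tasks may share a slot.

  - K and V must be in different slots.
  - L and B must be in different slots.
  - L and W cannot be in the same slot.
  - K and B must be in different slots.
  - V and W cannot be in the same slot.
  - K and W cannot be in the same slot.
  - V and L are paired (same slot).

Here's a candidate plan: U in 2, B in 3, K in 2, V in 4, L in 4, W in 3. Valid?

K and B must be in different slots — holds.
L and W cannot be in the same slot — holds.
K and W cannot be in the same slot — holds.
L and B must be in different slots — holds.
K and V must be in different slots — holds.
V and L are paired (same slot) — holds.
V and W cannot be in the same slot — holds.
At most 2 tasks may share a slot — holds.

Yes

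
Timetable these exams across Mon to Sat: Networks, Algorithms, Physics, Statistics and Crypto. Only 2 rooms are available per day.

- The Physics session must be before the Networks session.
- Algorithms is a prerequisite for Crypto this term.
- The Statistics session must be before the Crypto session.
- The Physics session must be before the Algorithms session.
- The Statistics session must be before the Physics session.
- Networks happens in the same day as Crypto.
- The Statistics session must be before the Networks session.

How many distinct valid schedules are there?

Splitting on Networks: it can be Thu (1), Fri (4), Sat (10). Listing each branch's schedules as (Algorithms, Physics, Statistics, Crypto):
Networks=Thu: (Wed,Tue,Mon,Thu) — 1.
Networks=Fri: (Wed,Tue,Mon,Fri) (Thu,Tue,Mon,Fri) (Thu,Wed,Mon,Fri) (Thu,Wed,Tue,Fri) — 4.
Networks=Sat: (Wed,Tue,Mon,Sat) (Thu,Tue,Mon,Sat) (Thu,Wed,Mon,Sat) (Thu,Wed,Tue,Sat) (Fri,Tue,Mon,Sat) (Fri,Wed,Mon,Sat) (Fri,Wed,Tue,Sat) (Fri,Thu,Mon,Sat) (Fri,Thu,Tue,Sat) (Fri,Thu,Wed,Sat) — 10.
Summing: 1 + 4 + 10 = 15.

15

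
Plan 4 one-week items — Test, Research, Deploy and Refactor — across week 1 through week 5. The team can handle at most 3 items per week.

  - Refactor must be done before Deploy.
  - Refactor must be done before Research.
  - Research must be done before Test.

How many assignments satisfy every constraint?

35

Splitting on Test: it can be week 3 (4), week 4 (11), week 5 (20). Listing each branch's schedules as (Research, Deploy, Refactor) by week number:
Test=week 3: (2,2,1) (2,3,1) (2,4,1) (2,5,1) — 4.
Test=week 4: (2,2,1) (2,3,1) (2,4,1) (2,5,1) (3,2,1) (3,3,1) (3,3,2) (3,4,1) (3,4,2) (3,5,1) (3,5,2) — 11.
Test=week 5: (2,2,1) (2,3,1) (2,4,1) (2,5,1) (3,2,1) (3,3,1) (3,3,2) (3,4,1) (3,4,2) (3,5,1) (3,5,2) (4,2,1) (4,3,1) (4,3,2) (4,4,1) (4,4,2) (4,4,3) (4,5,1) (4,5,2) (4,5,3) — 20.
Summing: 4 + 11 + 20 = 35.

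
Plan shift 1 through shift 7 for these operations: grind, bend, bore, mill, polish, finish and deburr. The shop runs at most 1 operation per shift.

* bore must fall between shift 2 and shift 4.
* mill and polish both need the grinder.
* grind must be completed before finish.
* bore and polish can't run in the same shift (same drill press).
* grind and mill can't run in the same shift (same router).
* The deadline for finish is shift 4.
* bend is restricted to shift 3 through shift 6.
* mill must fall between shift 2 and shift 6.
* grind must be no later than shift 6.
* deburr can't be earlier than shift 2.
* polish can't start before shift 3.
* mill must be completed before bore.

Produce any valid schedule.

polish -> shift 6; bend -> shift 5; bore -> shift 3; mill -> shift 2; grind -> shift 1; finish -> shift 4; deburr -> shift 7

Checking: mill(shift 2) before bore(shift 3); grind(shift 1) before finish(shift 4); mill(shift 2) != polish(shift 6); bore(shift 3) != polish(shift 6); grind(shift 1) != mill(shift 2); mill=shift 2 in [shift 2,shift 6]; bend=shift 5 in [shift 3,shift 6]; bore=shift 3 in [shift 2,shift 4]; finish=shift 4 in [shift 1,shift 4]; grind=shift 1 in [shift 1,shift 6]; polish=shift 6 in [shift 3,shift 7]; deburr=shift 7 in [shift 2,shift 7]; max 1 per shift (cap 1).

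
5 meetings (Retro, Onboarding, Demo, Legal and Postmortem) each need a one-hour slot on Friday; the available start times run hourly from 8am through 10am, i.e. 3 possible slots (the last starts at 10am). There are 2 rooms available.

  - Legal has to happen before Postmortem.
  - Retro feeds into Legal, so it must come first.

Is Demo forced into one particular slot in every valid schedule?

No

Demo can be 8am (e.g. Legal=9am, Onboarding=9am, Demo=8am, Postmortem=10am, Retro=8am) or 9am (e.g. Onboarding -> 8am; Legal -> 9am; Postmortem -> 10am; Retro -> 8am; Demo -> 9am).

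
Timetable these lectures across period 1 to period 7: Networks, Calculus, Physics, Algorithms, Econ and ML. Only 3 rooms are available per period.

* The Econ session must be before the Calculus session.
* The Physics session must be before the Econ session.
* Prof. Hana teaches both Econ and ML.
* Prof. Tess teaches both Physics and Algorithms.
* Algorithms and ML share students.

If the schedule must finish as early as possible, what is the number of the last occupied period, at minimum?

period 3

The precedence chain requires at least 3 distinct periods.
With at most 3 per period and 6 lectures, at least 2 periods are needed.
3 works (last occupied period: period 3): for example Physics -> period 1; Networks -> period 1; Calculus -> period 3; Econ -> period 2; ML -> period 1; Algorithms -> period 2.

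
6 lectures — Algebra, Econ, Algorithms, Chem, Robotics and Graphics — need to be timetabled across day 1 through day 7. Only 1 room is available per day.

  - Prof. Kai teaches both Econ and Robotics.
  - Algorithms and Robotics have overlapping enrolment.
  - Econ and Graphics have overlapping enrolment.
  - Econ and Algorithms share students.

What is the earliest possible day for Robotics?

Robotics at day 1 is achievable: Chem -> day 5; Graphics -> day 6; Algorithms -> day 4; Robotics -> day 1; Algebra -> day 2; Econ -> day 3.

day 1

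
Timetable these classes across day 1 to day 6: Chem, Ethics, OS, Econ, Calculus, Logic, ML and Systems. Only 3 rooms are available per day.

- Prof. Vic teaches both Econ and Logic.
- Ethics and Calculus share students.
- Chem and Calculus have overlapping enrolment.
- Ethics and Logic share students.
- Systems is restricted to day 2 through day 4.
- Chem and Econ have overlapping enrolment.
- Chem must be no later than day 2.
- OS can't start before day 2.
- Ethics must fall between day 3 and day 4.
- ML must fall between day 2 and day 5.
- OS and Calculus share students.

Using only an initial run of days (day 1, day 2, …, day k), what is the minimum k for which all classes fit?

With at most 3 per day and 8 classes, at least 3 days are needed.
Ethics can't be placed before day 3, so the schedule must run through at least day 3.
3 works (last occupied day: day 3): for example Calculus -> day 2, Systems -> day 2, ML -> day 2, OS -> day 3, Ethics -> day 3, Chem -> day 1, Econ -> day 3, Logic -> day 1.

3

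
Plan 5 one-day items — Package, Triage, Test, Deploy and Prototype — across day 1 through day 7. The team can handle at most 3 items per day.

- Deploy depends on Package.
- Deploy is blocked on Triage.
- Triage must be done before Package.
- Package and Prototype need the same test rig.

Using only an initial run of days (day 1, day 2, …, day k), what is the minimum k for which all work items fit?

The precedence chain requires at least 3 distinct days.
With at most 3 per day and 5 work items, at least 2 days are needed.
3 works (last occupied day: day 3): for example Prototype in day 1, Deploy in day 3, Package in day 2, Test in day 1, Triage in day 1.

3 days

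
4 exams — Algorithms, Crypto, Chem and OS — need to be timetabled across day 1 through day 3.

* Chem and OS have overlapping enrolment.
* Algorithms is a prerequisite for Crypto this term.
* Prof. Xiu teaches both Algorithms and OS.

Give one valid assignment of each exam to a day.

Crypto in day 2; Chem in day 1; OS in day 2; Algorithms in day 1

Checking: Algorithms(day 1) before Crypto(day 2); Algorithms(day 1) != OS(day 2); Chem(day 1) != OS(day 2).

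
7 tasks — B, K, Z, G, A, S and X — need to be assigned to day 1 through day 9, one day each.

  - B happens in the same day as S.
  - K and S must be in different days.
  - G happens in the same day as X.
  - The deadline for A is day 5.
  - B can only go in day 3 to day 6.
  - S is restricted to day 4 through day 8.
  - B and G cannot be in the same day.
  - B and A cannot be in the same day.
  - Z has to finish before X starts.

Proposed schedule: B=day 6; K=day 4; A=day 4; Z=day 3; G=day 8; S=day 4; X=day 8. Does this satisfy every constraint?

No. K and S must be in different days is not satisfied.

The deadline for A is day 5 — holds.
B can only go in day 3 to day 6 — holds.
G happens in the same day as X — holds.
B and G cannot be in the same day — holds.
B and A cannot be in the same day — holds.
B happens in the same day as S — violated.
S is restricted to day 4 through day 8 — holds.
K and S must be in different days — violated.
Z has to finish before X starts — holds.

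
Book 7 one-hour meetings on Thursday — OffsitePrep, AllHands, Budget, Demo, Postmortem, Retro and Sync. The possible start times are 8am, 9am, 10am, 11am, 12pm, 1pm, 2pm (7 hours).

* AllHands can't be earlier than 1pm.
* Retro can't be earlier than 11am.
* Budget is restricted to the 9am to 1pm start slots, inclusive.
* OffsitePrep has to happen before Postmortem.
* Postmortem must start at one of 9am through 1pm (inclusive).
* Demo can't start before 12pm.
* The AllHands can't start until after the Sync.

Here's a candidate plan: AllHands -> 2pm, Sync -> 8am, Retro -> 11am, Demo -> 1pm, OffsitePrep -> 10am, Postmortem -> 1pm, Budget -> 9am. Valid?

AllHands can't be earlier than 1pm — holds.
Postmortem must start at one of 9am through 1pm (inclusive) — holds.
The AllHands can't start until after the Sync — holds.
Budget is restricted to the 9am to 1pm start slots, inclusive — holds.
OffsitePrep has to happen before Postmortem — holds.
Demo can't start before 12pm — holds.
Retro can't be earlier than 11am — holds.

Yes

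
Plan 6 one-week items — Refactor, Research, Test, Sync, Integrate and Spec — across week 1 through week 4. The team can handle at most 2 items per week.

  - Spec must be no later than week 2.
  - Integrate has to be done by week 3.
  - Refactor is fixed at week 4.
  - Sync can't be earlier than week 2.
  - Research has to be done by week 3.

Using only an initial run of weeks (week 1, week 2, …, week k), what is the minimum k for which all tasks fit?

With at most 2 per week and 6 tasks, at least 3 weeks are needed.
Refactor can't be placed before week 4, so the schedule must run through at least week 4.
4 works (last occupied week: week 4): for example Research=week 1; Spec=week 1; Sync=week 2; Test=week 3; Refactor=week 4; Integrate=week 2.

4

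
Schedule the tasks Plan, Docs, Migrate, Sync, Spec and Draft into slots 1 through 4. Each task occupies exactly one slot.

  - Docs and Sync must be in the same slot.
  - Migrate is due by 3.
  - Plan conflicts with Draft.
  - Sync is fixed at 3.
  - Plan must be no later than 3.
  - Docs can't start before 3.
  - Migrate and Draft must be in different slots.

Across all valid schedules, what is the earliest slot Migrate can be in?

Migrate's own window allows nothing later than 3.
Migrate at 1 is achievable: Spec -> 1, Plan -> 1, Migrate -> 1, Docs -> 3, Draft -> 2, Sync -> 3.

1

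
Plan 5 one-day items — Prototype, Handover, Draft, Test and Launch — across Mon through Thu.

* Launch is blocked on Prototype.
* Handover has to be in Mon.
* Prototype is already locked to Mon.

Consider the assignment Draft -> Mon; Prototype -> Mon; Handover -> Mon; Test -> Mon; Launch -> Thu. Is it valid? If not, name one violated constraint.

Yes, all constraints hold

Prototype is already locked to Mon — holds.
Handover has to be in Mon — holds.
Launch is blocked on Prototype — holds.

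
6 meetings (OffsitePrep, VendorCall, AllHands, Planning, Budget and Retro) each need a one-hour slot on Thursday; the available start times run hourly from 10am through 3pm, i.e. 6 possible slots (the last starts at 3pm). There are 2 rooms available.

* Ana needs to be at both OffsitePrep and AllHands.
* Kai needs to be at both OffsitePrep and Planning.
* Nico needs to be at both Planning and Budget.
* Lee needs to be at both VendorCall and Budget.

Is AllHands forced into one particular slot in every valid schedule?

AllHands can be 10am (e.g. Planning=12pm, Retro=12pm, AllHands=10am, VendorCall=10am, OffsitePrep=11am, Budget=11am) or 11am (e.g. AllHands -> 11am; VendorCall -> 10am; Planning -> 11am; Budget -> 12pm; Retro -> 12pm; OffsitePrep -> 10am).

No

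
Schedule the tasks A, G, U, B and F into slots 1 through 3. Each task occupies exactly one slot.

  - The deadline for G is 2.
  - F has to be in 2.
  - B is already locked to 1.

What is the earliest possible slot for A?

1

A at 1 is achievable: A in 1, G in 1, B in 1, F in 2, U in 1.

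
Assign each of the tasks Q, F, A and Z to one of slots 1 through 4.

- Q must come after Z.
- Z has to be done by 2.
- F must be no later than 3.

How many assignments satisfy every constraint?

Splitting on Q: it can be 2 (12), 3 (24), 4 (24). Listing each branch's schedules as (F, A, Z):
Q=2: (1,1,1) (1,2,1) (1,3,1) (1,4,1) (2,1,1) (2,2,1) (2,3,1) (2,4,1) (3,1,1) (3,2,1) (3,3,1) (3,4,1) — 12.
Q=3: (1,1,1) (1,1,2) (1,2,1) (1,2,2) (1,3,1) (1,3,2) (1,4,1) (1,4,2) (2,1,1) (2,1,2) (2,2,1) (2,2,2) (2,3,1) (2,3,2) (2,4,1) (2,4,2) (3,1,1) (3,1,2) (3,2,1) (3,2,2) (3,3,1) (3,3,2) (3,4,1) (3,4,2) — 24.
Q=4: (1,1,1) (1,1,2) (1,2,1) (1,2,2) (1,3,1) (1,3,2) (1,4,1) (1,4,2) (2,1,1) (2,1,2) (2,2,1) (2,2,2) (2,3,1) (2,3,2) (2,4,1) (2,4,2) (3,1,1) (3,1,2) (3,2,1) (3,2,2) (3,3,1) (3,3,2) (3,4,1) (3,4,2) — 24.
Summing: 12 + 24 + 24 = 60.

60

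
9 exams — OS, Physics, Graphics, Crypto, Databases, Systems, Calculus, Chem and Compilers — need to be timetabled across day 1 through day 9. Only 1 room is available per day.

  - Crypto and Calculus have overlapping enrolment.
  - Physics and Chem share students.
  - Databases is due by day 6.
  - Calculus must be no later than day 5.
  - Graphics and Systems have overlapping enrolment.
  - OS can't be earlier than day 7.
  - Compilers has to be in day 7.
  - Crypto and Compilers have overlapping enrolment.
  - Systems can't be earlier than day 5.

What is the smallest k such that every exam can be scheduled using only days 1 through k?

With at most 1 per day and 9 exams, at least 9 days are needed.
OS can't be placed before day 7, so the schedule must run through at least day 7.
9 works (last occupied day: day 9): for example OS in day 8, Physics in day 3, Chem in day 9, Systems in day 5, Graphics in day 4, Databases in day 2, Crypto in day 6, Calculus in day 1, Compilers in day 7.

9 days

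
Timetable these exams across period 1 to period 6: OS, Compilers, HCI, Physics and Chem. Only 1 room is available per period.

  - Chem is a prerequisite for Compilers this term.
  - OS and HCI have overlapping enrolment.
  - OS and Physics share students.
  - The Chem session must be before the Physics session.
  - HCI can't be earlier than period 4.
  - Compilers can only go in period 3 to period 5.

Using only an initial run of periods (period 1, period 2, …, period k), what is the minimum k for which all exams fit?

5

The precedence chain requires at least 2 distinct periods.
With at most 1 per period and 5 exams, at least 5 periods are needed.
HCI can't be placed before period 4, so the schedule must run through at least period 4.
5 works (last occupied period: period 5): for example Chem in period 1, HCI in period 4, Physics in period 2, OS in period 5, Compilers in period 3.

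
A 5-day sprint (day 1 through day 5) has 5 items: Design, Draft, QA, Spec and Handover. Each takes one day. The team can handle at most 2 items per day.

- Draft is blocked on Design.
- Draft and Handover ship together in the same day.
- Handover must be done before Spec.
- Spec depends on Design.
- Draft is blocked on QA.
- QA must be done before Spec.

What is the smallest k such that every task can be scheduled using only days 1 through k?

The precedence chain requires at least 3 distinct days.
With at most 2 per day and 5 tasks, at least 3 days are needed.
3 works (last occupied day: day 3): for example Handover in day 2; Design in day 1; Draft in day 2; QA in day 1; Spec in day 3.

3 days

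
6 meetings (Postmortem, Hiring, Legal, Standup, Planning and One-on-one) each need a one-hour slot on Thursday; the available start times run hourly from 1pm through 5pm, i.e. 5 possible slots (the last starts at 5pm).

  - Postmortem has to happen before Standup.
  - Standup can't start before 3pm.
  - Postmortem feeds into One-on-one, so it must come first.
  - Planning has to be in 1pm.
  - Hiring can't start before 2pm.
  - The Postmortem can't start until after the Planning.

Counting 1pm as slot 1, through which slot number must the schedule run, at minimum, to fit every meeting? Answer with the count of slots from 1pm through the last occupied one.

3 slots

The precedence chain requires at least 3 distinct slots.
3 works (last occupied slot: 3pm): for example One-on-one=3pm, Postmortem=2pm, Legal=1pm, Standup=3pm, Hiring=2pm, Planning=1pm.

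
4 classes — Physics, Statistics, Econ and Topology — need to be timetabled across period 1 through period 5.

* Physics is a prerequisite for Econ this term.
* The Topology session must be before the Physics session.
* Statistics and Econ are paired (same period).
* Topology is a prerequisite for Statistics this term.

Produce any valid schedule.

Statistics in period 3, Topology in period 1, Physics in period 2, Econ in period 3

Checking: Physics(period 2) before Econ(period 3); Topology(period 1) before Statistics(period 3); Topology(period 1) before Physics(period 2); Statistics = Econ = period 3.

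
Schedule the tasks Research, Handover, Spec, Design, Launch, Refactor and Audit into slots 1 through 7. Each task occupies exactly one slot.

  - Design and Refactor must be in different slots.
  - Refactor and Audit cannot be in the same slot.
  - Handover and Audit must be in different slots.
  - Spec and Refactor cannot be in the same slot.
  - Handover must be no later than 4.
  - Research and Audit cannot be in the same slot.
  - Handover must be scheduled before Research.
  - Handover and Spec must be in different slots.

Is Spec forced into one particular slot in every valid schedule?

Spec can be 1 (e.g. Handover in 2, Refactor in 2, Launch in 1, Spec in 1, Research in 3, Design in 1, Audit in 1) or 2 (e.g. Refactor -> 3; Spec -> 2; Handover -> 1; Design -> 1; Launch -> 1; Research -> 2; Audit -> 4).

No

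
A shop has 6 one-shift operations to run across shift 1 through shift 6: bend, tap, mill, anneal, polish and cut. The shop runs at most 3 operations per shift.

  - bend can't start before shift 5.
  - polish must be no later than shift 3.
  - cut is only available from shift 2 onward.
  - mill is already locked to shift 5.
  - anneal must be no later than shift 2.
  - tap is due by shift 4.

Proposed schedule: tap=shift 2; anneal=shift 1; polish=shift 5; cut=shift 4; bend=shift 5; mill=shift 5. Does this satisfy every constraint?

No — it violates: polish must be no later than shift 3

cut is only available from shift 2 onward — holds.
mill is already locked to shift 5 — holds.
tap is due by shift 4 — holds.
polish must be no later than shift 3 — violated.
anneal must be no later than shift 2 — holds.
bend can't start before shift 5 — holds.
The shop runs at most 3 operations per shift — holds.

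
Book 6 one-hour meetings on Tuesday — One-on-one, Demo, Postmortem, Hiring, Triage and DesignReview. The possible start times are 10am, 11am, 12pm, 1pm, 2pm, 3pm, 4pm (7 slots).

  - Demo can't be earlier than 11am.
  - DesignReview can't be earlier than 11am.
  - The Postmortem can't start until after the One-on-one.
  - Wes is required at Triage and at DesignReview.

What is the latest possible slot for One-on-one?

3pm

Downstream work caps One-on-one at 3pm.
One-on-one at 3pm is achievable: One-on-one -> 3pm, Triage -> 10am, Postmortem -> 4pm, Demo -> 11am, Hiring -> 10am, DesignReview -> 11am.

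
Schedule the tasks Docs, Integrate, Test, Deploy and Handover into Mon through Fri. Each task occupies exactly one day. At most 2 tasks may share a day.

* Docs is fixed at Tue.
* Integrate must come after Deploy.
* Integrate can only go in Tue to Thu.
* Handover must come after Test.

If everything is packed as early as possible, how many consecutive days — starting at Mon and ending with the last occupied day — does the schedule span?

3 days

The precedence chain requires at least 2 distinct days.
With at most 2 per day and 5 tasks, at least 3 days are needed.
3 works (last occupied day: Wed): for example Deploy -> Mon; Docs -> Tue; Handover -> Wed; Integrate -> Tue; Test -> Mon.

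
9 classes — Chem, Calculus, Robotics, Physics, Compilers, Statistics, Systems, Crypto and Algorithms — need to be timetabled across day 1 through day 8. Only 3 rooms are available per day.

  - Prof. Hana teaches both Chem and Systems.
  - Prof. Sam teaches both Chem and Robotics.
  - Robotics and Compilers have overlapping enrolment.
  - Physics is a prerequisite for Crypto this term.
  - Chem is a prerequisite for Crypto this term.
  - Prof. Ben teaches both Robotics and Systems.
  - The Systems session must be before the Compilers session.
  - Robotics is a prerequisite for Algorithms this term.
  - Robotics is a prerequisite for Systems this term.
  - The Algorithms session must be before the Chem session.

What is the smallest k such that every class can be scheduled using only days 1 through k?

4 days

The precedence chain requires at least 4 distinct days.
With at most 3 per day and 9 classes, at least 3 days are needed.
4 works (last occupied day: day 4): for example Calculus -> day 1; Compilers -> day 3; Algorithms -> day 2; Systems -> day 2; Robotics -> day 1; Statistics -> day 2; Physics -> day 1; Chem -> day 3; Crypto -> day 4.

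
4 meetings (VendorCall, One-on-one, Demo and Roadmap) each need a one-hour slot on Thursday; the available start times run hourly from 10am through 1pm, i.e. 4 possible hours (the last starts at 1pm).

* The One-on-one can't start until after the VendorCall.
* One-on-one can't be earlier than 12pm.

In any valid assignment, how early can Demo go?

10am

Demo at 10am is achievable: Roadmap in 10am; VendorCall in 10am; One-on-one in 12pm; Demo in 10am.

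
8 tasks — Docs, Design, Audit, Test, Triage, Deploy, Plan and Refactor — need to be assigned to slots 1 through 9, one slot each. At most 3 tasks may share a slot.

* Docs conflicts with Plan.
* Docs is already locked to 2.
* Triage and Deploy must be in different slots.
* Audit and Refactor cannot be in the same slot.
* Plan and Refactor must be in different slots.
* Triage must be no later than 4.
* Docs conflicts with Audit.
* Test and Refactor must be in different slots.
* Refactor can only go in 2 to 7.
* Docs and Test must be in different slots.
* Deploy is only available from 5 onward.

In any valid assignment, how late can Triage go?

Triage's own window allows nothing later than 4.
Triage at 4 is achievable: Docs -> 2, Design -> 1, Test -> 1, Audit -> 1, Plan -> 3, Deploy -> 5, Triage -> 4, Refactor -> 2.

4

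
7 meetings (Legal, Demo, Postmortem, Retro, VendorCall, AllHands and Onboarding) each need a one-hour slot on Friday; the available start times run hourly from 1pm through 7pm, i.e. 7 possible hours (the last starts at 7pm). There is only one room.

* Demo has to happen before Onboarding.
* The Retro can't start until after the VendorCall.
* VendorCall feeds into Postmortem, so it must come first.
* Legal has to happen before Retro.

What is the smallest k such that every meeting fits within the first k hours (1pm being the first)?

The precedence chain requires at least 2 distinct hours.
With at most 1 per hour and 7 meetings, at least 7 hours are needed.
7 works (last occupied hour: 7pm): for example Postmortem -> 5pm; Demo -> 4pm; AllHands -> 7pm; Legal -> 2pm; Onboarding -> 6pm; Retro -> 3pm; VendorCall -> 1pm.

7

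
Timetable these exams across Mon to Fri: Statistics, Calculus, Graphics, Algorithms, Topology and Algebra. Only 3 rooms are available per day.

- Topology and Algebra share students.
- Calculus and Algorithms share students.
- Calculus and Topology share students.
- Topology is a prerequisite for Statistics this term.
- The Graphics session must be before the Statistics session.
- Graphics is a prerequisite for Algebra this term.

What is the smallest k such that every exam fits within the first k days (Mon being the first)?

The precedence chain requires at least 2 distinct days.
With at most 3 per day and 6 exams, at least 2 days are needed.
2 works (last occupied day: Tue): for example Graphics in Mon; Topology in Mon; Statistics in Tue; Algorithms in Mon; Algebra in Tue; Calculus in Tue.

2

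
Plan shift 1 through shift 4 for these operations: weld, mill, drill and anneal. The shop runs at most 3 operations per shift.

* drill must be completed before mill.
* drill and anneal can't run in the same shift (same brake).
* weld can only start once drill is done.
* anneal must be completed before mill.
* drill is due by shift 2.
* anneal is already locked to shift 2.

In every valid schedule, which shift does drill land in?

drill's window is shift 1–shift 2.
anneal is fixed at shift 2, and drill can't share a shift with anneal.
So drill must be shift 1.

shift 1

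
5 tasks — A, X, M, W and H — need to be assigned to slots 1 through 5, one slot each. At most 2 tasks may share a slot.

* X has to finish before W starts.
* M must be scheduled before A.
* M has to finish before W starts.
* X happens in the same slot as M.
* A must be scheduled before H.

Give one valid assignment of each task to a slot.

M in 1; A in 2; H in 3; W in 2; X in 1

Checking: A(2) before H(3); M(1) before W(2); M(1) before A(2); X(1) before W(2); X = M = 1; max 2 per slot (cap 2).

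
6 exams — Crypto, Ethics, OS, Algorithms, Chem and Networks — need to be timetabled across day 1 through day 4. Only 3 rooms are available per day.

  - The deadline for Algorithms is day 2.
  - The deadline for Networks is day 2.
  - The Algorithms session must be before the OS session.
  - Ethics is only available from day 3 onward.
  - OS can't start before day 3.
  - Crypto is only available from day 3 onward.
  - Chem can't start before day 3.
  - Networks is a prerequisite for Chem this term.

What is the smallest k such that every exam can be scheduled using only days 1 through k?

4

The precedence chain requires at least 2 distinct days.
With at most 3 per day and 6 exams, at least 2 days are needed.
Crypto can't be placed before day 3, so the schedule must run through at least day 3.
Could 3 days be enough, i.e. nothing placed later than day 3? No: Crypto's window within 3 days is {day 3}; Ethics's window within 3 days is {day 3}; OS's window within 3 days is {day 3}; Chem's window within 3 days is {day 3}; that puts Crypto, Ethics, OS and Chem all in day 3 — more than 3 per day.
So 3 days is not enough.
4 works (last occupied day: day 4): for example Crypto=day 3; Networks=day 1; OS=day 3; Chem=day 3; Ethics=day 4; Algorithms=day 1.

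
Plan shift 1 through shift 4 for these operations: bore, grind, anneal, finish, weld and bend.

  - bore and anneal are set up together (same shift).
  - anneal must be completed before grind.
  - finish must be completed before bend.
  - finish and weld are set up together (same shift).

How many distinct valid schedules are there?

36

Splitting on bore: it can be shift 1 (18), shift 2 (12), shift 3 (6). Listing each branch's schedules as (grind, anneal, finish, weld, bend) by shift number:
bore=shift 1: (2,1,1,1,2) (2,1,1,1,3) (2,1,1,1,4) (2,1,2,2,3) (2,1,2,2,4) (2,1,3,3,4) (3,1,1,1,2) (3,1,1,1,3) (3,1,1,1,4) (3,1,2,2,3) (3,1,2,2,4) (3,1,3,3,4) (4,1,1,1,2) (4,1,1,1,3) (4,1,1,1,4) (4,1,2,2,3) (4,1,2,2,4) (4,1,3,3,4) — 18.
bore=shift 2: (3,2,1,1,2) (3,2,1,1,3) (3,2,1,1,4) (3,2,2,2,3) (3,2,2,2,4) (3,2,3,3,4) (4,2,1,1,2) (4,2,1,1,3) (4,2,1,1,4) (4,2,2,2,3) (4,2,2,2,4) (4,2,3,3,4) — 12.
bore=shift 3: (4,3,1,1,2) (4,3,1,1,3) (4,3,1,1,4) (4,3,2,2,3) (4,3,2,2,4) (4,3,3,3,4) — 6.
Summing: 18 + 12 + 6 = 36.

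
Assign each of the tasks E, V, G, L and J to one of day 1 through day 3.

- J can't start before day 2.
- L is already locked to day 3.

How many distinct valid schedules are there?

Splitting on E: it can be day 1 (18), day 2 (18), day 3 (18). Listing each branch's schedules as (V, G, L, J) by day number:
E=day 1: (1,1,3,2) (1,1,3,3) (1,2,3,2) (1,2,3,3) (1,3,3,2) (1,3,3,3) (2,1,3,2) (2,1,3,3) (2,2,3,2) (2,2,3,3) (2,3,3,2) (2,3,3,3) (3,1,3,2) (3,1,3,3) (3,2,3,2) (3,2,3,3) (3,3,3,2) (3,3,3,3) — 18.
E=day 2: (1,1,3,2) (1,1,3,3) (1,2,3,2) (1,2,3,3) (1,3,3,2) (1,3,3,3) (2,1,3,2) (2,1,3,3) (2,2,3,2) (2,2,3,3) (2,3,3,2) (2,3,3,3) (3,1,3,2) (3,1,3,3) (3,2,3,2) (3,2,3,3) (3,3,3,2) (3,3,3,3) — 18.
E=day 3: (1,1,3,2) (1,1,3,3) (1,2,3,2) (1,2,3,3) (1,3,3,2) (1,3,3,3) (2,1,3,2) (2,1,3,3) (2,2,3,2) (2,2,3,3) (2,3,3,2) (2,3,3,3) (3,1,3,2) (3,1,3,3) (3,2,3,2) (3,2,3,3) (3,3,3,2) (3,3,3,3) — 18.
Summing: 18 + 18 + 18 = 54.

54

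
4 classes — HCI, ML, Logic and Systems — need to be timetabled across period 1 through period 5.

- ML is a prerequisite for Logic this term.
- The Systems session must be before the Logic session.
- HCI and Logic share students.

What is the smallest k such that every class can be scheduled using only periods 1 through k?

2

The precedence chain requires at least 2 distinct periods.
2 works (last occupied period: period 2): for example Logic -> period 2, ML -> period 1, Systems -> period 1, HCI -> period 1.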